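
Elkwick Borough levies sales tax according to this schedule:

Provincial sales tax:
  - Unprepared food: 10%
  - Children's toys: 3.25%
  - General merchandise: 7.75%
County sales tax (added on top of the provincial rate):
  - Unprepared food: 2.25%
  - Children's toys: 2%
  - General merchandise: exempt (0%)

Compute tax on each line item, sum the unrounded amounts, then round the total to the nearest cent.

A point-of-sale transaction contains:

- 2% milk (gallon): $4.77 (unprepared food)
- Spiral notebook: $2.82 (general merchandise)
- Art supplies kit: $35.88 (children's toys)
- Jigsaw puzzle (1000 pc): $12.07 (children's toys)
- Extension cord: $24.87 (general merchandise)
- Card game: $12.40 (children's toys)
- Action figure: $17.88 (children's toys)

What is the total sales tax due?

2% milk (gallon) $4.77: unprepared food → 10% + 2.25% county = 12.25% → $0.584325
Spiral notebook $2.82: general merchandise → 7.75% + 0% county = 7.75% → $0.21855
Art supplies kit $35.88: children's toys → 3.25% + 2% county = 5.25% → $1.8837
Jigsaw puzzle (1000 pc) $12.07: children's toys → 3.25% + 2% county = 5.25% → $0.633675
Extension cord $24.87: general merchandise → 7.75% + 0% county = 7.75% → $1.927425
Card game $12.40: children's toys → 3.25% + 2% county = 5.25% → $0.651
Action figure $17.88: children's toys → 3.25% + 2% county = 5.25% → $0.9387
Unrounded tax sum = $6.837375 → $6.84

$6.84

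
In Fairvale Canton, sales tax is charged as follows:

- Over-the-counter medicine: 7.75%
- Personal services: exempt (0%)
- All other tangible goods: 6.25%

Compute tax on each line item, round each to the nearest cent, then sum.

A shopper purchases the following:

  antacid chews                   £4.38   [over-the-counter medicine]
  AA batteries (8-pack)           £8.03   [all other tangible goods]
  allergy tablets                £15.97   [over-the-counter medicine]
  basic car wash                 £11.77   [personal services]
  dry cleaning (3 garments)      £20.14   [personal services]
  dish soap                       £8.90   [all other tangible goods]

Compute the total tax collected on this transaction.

£2.64

Antacid chews £4.38: over-the-counter medicine → 7.75% → £0.34
AA batteries (8-pack) £8.03: all other tangible goods → 6.25% → £0.50
Allergy tablets £15.97: over-the-counter medicine → 7.75% → £1.24
Basic car wash £11.77: personal services → 0% → £0.00
Dry cleaning (3 garments) £20.14: personal services → 0% → £0.00
Dish soap £8.90: all other tangible goods → 6.25% → £0.56
Total tax = £0.34 + £0.50 + £1.24 + £0.56 = £2.64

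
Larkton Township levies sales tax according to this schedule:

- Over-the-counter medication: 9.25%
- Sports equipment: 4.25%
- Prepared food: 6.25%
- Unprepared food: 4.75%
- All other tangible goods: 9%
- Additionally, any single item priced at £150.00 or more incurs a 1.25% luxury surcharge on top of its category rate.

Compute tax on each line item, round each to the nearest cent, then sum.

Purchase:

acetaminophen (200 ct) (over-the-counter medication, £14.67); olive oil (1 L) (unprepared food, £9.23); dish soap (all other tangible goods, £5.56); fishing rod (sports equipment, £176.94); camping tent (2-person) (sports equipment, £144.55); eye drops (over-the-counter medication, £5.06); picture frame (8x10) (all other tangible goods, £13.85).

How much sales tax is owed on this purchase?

£19.89

Acetaminophen (200 ct) £14.67: over-the-counter medication → 9.25% → £1.36
Olive oil (1 L) £9.23: unprepared food → 4.75% → £0.44
Dish soap £5.56: all other tangible goods → 9% → £0.50
Fishing rod £176.94: sports equipment → 4.25% + 1.25% surcharge = 5.5% → £9.73
Camping tent (2-person) £144.55: sports equipment → 4.25% → £6.14
Eye drops £5.06: over-the-counter medication → 9.25% → £0.47
Picture frame (8x10) £13.85: all other tangible goods → 9% → £1.25
Total tax = £1.36 + £0.44 + £0.50 + £9.73 + £6.14 + £0.47 + £1.25 = £19.89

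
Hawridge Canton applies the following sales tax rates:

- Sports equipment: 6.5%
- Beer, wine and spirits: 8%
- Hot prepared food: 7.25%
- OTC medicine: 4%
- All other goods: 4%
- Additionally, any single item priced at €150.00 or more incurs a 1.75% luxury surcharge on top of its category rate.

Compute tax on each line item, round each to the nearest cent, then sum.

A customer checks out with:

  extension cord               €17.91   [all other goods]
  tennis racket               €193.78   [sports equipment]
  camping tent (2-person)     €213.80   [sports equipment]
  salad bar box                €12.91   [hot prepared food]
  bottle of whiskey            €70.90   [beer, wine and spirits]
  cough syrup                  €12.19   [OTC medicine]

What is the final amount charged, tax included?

€562.94

Extension cord €17.91: all other goods → 4% → €0.72
Tennis racket €193.78: sports equipment → 6.5% + 1.75% surcharge = 8.25% → €15.99
Camping tent (2-person) €213.80: sports equipment → 6.5% + 1.75% surcharge = 8.25% → €17.64
Salad bar box €12.91: hot prepared food → 7.25% → €0.94
Bottle of whiskey €70.90: beer, wine and spirits → 8% → €5.67
Cough syrup €12.19: OTC medicine → 4% → €0.49
Subtotal = €521.49; tax = €41.45; total due = €562.94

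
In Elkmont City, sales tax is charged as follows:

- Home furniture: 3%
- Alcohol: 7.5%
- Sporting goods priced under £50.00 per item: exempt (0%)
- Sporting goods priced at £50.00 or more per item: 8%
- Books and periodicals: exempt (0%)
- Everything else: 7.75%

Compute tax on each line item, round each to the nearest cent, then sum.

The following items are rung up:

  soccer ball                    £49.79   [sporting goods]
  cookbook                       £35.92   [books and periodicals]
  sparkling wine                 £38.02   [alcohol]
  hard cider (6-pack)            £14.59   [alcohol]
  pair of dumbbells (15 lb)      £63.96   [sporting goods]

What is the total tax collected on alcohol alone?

£3.94

Sparkling wine £38.02: alcohol → 7.5% → £2.85
Hard cider (6-pack) £14.59: alcohol → 7.5% → £1.09
Tax on alcohol = £2.85 + £1.09 = £3.94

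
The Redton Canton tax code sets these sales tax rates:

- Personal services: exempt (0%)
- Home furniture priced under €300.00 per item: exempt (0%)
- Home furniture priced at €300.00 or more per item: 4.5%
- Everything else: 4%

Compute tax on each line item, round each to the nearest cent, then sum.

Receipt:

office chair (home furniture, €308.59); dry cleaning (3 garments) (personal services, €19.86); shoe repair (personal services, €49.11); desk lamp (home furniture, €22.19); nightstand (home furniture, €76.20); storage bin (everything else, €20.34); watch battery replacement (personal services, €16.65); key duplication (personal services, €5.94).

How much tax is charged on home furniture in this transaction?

Office chair €308.59: home furniture, €300.00 or more → 4.5% → €13.89
Desk lamp €22.19: home furniture, under €300.00 → 0% → €0.00
Nightstand €76.20: home furniture, under €300.00 → 0% → €0.00
Tax on home furniture = €13.89 + €0.00 + €0.00 = €13.89

€13.89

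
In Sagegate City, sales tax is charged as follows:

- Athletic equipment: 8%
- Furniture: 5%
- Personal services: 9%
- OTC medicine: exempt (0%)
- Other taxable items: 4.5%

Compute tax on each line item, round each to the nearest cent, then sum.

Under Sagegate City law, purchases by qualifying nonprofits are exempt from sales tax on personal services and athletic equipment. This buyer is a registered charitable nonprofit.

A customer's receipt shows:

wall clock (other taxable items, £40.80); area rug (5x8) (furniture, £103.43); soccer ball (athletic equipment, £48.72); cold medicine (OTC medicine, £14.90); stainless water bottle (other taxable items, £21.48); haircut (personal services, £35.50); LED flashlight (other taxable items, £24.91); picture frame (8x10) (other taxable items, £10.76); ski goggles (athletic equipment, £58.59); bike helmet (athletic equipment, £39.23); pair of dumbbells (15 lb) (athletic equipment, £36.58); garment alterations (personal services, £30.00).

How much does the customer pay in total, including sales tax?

Wall clock £40.80: other taxable items → 4.5% → £1.84
Area rug (5x8) £103.43: furniture → 5% → £5.17
Soccer ball £48.72: athletic equipment, buyer-exempt → 0% → £0.00
Cold medicine £14.90: OTC medicine → 0% → £0.00
Stainless water bottle £21.48: other taxable items → 4.5% → £0.97
Haircut £35.50: personal services, buyer-exempt → 0% → £0.00
LED flashlight £24.91: other taxable items → 4.5% → £1.12
Picture frame (8x10) £10.76: other taxable items → 4.5% → £0.48
Ski goggles £58.59: athletic equipment, buyer-exempt → 0% → £0.00
Bike helmet £39.23: athletic equipment, buyer-exempt → 0% → £0.00
Pair of dumbbells (15 lb) £36.58: athletic equipment, buyer-exempt → 0% → £0.00
Garment alterations £30.00: personal services, buyer-exempt → 0% → £0.00
Subtotal = £464.90; tax = £9.58; total due = £474.48

£474.48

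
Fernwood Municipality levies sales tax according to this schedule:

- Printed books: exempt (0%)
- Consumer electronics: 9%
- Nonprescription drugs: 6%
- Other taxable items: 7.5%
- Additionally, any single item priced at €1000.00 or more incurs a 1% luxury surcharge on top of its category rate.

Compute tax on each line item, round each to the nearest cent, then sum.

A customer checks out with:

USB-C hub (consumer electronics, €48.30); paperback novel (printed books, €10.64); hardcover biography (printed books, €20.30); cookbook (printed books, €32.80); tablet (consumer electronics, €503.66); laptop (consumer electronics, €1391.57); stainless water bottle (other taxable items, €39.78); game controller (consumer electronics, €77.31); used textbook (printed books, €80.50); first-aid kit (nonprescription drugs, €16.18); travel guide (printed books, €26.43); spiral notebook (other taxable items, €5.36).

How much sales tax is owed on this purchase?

€200.15

USB-C hub €48.30: consumer electronics → 9% → €4.35
Paperback novel €10.64: printed books → 0% → €0.00
Hardcover biography €20.30: printed books → 0% → €0.00
Cookbook €32.80: printed books → 0% → €0.00
Tablet €503.66: consumer electronics → 9% → €45.33
Laptop €1391.57: consumer electronics → 9% + 1% surcharge = 10% → €139.16
Stainless water bottle €39.78: other taxable items → 7.5% → €2.98
Game controller €77.31: consumer electronics → 9% → €6.96
Used textbook €80.50: printed books → 0% → €0.00
First-aid kit €16.18: nonprescription drugs → 6% → €0.97
Travel guide €26.43: printed books → 0% → €0.00
Spiral notebook €5.36: other taxable items → 7.5% → €0.40
Total tax = €4.35 + €45.33 + €139.16 + €2.98 + €6.96 + €0.97 + €0.40 = €200.15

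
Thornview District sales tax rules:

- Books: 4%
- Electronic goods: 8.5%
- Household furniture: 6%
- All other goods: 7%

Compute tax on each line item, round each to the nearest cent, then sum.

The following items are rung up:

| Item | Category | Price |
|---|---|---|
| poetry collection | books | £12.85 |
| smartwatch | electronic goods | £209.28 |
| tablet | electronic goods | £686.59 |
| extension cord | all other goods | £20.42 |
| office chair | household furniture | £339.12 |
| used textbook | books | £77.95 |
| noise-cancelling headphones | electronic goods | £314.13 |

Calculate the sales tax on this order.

Poetry collection £12.85: books → 4% → £0.51
Smartwatch £209.28: electronic goods → 8.5% → £17.79
Tablet £686.59: electronic goods → 8.5% → £58.36
Extension cord £20.42: all other goods → 7% → £1.43
Office chair £339.12: household furniture → 6% → £20.35
Used textbook £77.95: books → 4% → £3.12
Noise-cancelling headphones £314.13: electronic goods → 8.5% → £26.70
Total tax = £0.51 + £17.79 + £58.36 + £1.43 + £20.35 + £3.12 + £26.70 = £128.26

£128.26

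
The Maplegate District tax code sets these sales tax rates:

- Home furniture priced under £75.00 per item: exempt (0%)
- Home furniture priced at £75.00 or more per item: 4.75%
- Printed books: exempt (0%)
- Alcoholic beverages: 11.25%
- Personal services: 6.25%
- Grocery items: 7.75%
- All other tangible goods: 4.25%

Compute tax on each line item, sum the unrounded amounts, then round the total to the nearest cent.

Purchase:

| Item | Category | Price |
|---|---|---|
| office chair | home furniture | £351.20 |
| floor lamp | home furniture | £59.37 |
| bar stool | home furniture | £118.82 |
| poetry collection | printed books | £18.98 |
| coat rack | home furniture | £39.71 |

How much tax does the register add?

£22.33

Office chair £351.20: home furniture, £75.00 or more → 4.75% → £16.682
Floor lamp £59.37: home furniture, under £75.00 → 0% → £0.00
Bar stool £118.82: home furniture, £75.00 or more → 4.75% → £5.64395
Poetry collection £18.98: printed books → 0% → £0.00
Coat rack £39.71: home furniture, under £75.00 → 0% → £0.00
Unrounded tax sum = £22.32595 → £22.33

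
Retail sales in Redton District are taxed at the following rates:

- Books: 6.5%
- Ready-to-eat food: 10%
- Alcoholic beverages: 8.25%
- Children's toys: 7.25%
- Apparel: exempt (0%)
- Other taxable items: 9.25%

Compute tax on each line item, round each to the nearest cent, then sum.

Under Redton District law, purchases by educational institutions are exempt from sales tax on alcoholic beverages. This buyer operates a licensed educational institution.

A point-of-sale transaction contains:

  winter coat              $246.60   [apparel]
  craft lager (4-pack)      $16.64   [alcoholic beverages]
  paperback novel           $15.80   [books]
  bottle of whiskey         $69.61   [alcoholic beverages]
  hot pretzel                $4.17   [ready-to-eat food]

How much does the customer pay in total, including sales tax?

Winter coat $246.60: apparel → 0% → $0.00
Craft lager (4-pack) $16.64: alcoholic beverages, buyer-exempt → 0% → $0.00
Paperback novel $15.80: books → 6.5% → $1.03
Bottle of whiskey $69.61: alcoholic beverages, buyer-exempt → 0% → $0.00
Hot pretzel $4.17: ready-to-eat food → 10% → $0.42
Subtotal = $352.82; tax = $1.45; total due = $354.27

$354.27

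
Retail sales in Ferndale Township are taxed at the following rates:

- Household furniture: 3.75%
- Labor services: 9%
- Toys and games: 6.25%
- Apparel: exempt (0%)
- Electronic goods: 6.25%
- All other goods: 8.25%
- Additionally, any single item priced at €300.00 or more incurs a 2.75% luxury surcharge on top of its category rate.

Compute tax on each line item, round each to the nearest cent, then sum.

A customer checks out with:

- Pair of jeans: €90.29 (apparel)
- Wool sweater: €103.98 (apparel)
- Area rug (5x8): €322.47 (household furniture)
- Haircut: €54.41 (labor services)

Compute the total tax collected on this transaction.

Pair of jeans €90.29: apparel → 0% → €0.00
Wool sweater €103.98: apparel → 0% → €0.00
Area rug (5x8) €322.47: household furniture → 3.75% + 2.75% surcharge = 6.5% → €20.96
Haircut €54.41: labor services → 9% → €4.90
Total tax = €20.96 + €4.90 = €25.86

€25.86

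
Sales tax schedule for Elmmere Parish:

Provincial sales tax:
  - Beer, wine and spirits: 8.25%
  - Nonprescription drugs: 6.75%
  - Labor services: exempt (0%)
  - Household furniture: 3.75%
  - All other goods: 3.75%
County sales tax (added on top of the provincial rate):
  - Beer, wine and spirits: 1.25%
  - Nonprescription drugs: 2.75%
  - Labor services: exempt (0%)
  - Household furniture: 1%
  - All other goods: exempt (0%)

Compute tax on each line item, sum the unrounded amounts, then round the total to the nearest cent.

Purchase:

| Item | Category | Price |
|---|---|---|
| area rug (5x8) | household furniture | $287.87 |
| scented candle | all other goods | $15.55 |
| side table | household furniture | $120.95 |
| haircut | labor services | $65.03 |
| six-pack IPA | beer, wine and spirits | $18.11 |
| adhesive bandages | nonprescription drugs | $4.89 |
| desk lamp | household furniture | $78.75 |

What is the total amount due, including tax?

Area rug (5x8) $287.87: household furniture → 3.75% + 1% county = 4.75% → $13.673825
Scented candle $15.55: all other goods → 3.75% + 0% county = 3.75% → $0.583125
Side table $120.95: household furniture → 3.75% + 1% county = 4.75% → $5.745125
Haircut $65.03: labor services → 0% + 0% county = 0% → $0.00
Six-pack IPA $18.11: beer, wine and spirits → 8.25% + 1.25% county = 9.5% → $1.72045
Adhesive bandages $4.89: nonprescription drugs → 6.75% + 2.75% county = 9.5% → $0.46455
Desk lamp $78.75: household furniture → 3.75% + 1% county = 4.75% → $3.740625
Subtotal = $591.15; unrounded tax = $25.9277 → $25.93; total due = $617.08

$617.08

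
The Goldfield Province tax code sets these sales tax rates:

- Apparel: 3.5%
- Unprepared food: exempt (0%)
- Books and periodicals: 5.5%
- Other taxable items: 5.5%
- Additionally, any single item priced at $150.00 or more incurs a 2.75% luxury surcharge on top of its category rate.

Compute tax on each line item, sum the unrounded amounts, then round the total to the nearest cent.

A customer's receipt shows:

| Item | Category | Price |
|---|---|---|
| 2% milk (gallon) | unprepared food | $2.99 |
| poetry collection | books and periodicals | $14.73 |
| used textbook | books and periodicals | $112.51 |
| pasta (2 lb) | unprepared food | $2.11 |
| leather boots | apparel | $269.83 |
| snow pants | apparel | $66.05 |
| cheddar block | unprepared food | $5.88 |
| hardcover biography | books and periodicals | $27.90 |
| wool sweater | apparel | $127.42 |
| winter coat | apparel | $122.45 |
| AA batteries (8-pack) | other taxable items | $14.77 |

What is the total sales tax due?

2% milk (gallon) $2.99: unprepared food → 0% → $0.00
Poetry collection $14.73: books and periodicals → 5.5% → $0.81015
Used textbook $112.51: books and periodicals → 5.5% → $6.18805
Pasta (2 lb) $2.11: unprepared food → 0% → $0.00
Leather boots $269.83: apparel → 3.5% + 2.75% surcharge = 6.25% → $16.864375
Snow pants $66.05: apparel → 3.5% → $2.31175
Cheddar block $5.88: unprepared food → 0% → $0.00
Hardcover biography $27.90: books and periodicals → 5.5% → $1.5345
Wool sweater $127.42: apparel → 3.5% → $4.4597
Winter coat $122.45: apparel → 3.5% → $4.28575
AA batteries (8-pack) $14.77: other taxable items → 5.5% → $0.81235
Unrounded tax sum = $37.266625 → $37.27

$37.27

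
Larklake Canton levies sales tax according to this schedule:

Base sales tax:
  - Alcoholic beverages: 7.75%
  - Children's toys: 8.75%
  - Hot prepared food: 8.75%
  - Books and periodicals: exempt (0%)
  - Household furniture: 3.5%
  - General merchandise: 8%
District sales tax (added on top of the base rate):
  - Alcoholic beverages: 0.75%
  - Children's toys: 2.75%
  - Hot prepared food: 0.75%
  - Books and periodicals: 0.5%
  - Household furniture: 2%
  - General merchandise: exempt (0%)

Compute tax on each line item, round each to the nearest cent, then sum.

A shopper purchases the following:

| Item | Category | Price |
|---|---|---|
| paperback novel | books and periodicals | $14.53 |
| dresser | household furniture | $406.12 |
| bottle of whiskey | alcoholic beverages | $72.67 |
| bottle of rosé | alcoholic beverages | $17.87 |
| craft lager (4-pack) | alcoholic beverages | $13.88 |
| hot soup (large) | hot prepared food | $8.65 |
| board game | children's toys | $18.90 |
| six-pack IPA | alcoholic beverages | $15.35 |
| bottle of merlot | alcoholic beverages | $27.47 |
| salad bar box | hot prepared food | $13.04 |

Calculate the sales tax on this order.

Paperback novel $14.53: books and periodicals → 0% + 0.5% district = 0.5% → $0.07
Dresser $406.12: household furniture → 3.5% + 2% district = 5.5% → $22.34
Bottle of whiskey $72.67: alcoholic beverages → 7.75% + 0.75% district = 8.5% → $6.18
Bottle of rosé $17.87: alcoholic beverages → 7.75% + 0.75% district = 8.5% → $1.52
Craft lager (4-pack) $13.88: alcoholic beverages → 7.75% + 0.75% district = 8.5% → $1.18
Hot soup (large) $8.65: hot prepared food → 8.75% + 0.75% district = 9.5% → $0.82
Board game $18.90: children's toys → 8.75% + 2.75% district = 11.5% → $2.17
Six-pack IPA $15.35: alcoholic beverages → 7.75% + 0.75% district = 8.5% → $1.30
Bottle of merlot $27.47: alcoholic beverages → 7.75% + 0.75% district = 8.5% → $2.33
Salad bar box $13.04: hot prepared food → 8.75% + 0.75% district = 9.5% → $1.24
Total tax = $0.07 + $22.34 + $6.18 + $1.52 + $1.18 + $0.82 + $2.17 + $1.30 + $2.33 + $1.24 = $39.15

$39.15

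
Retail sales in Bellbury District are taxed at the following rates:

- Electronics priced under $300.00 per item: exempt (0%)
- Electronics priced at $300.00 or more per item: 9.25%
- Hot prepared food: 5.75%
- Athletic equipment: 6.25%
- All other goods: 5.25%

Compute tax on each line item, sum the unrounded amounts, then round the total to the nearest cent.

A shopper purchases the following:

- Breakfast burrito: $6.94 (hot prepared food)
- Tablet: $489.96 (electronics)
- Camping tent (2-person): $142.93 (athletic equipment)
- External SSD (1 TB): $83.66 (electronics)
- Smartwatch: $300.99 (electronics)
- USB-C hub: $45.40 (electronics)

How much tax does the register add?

Breakfast burrito $6.94: hot prepared food → 5.75% → $0.39905
Tablet $489.96: electronics, $300.00 or more → 9.25% → $45.3213
Camping tent (2-person) $142.93: athletic equipment → 6.25% → $8.933125
External SSD (1 TB) $83.66: electronics, under $300.00 → 0% → $0.00
Smartwatch $300.99: electronics, $300.00 or more → 9.25% → $27.841575
USB-C hub $45.40: electronics, under $300.00 → 0% → $0.00
Unrounded tax sum = $82.49505 → $82.50

$82.50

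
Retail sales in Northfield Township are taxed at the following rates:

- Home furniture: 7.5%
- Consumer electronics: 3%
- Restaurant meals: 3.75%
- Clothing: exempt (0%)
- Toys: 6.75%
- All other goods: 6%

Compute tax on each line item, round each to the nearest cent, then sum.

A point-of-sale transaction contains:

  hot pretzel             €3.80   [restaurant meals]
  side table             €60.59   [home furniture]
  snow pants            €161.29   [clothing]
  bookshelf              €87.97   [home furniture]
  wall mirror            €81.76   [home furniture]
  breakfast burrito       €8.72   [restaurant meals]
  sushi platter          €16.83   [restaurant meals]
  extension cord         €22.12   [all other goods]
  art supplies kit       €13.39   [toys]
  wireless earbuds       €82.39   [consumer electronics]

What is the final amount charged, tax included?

€561.93

Hot pretzel €3.80: restaurant meals → 3.75% → €0.14
Side table €60.59: home furniture → 7.5% → €4.54
Snow pants €161.29: clothing → 0% → €0.00
Bookshelf €87.97: home furniture → 7.5% → €6.60
Wall mirror €81.76: home furniture → 7.5% → €6.13
Breakfast burrito €8.72: restaurant meals → 3.75% → €0.33
Sushi platter €16.83: restaurant meals → 3.75% → €0.63
Extension cord €22.12: all other goods → 6% → €1.33
Art supplies kit €13.39: toys → 6.75% → €0.90
Wireless earbuds €82.39: consumer electronics → 3% → €2.47
Subtotal = €538.86; tax = €23.07; total due = €561.93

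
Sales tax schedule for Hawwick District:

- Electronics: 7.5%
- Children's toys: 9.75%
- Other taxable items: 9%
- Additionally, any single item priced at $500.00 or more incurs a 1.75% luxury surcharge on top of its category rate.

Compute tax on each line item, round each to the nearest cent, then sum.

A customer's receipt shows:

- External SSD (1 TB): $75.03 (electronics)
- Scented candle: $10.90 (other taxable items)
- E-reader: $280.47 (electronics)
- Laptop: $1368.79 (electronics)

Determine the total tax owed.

External SSD (1 TB) $75.03: electronics → 7.5% → $5.63
Scented candle $10.90: other taxable items → 9% → $0.98
E-reader $280.47: electronics → 7.5% → $21.04
Laptop $1368.79: electronics → 7.5% + 1.75% surcharge = 9.25% → $126.61
Total tax = $5.63 + $0.98 + $21.04 + $126.61 = $154.26

$154.26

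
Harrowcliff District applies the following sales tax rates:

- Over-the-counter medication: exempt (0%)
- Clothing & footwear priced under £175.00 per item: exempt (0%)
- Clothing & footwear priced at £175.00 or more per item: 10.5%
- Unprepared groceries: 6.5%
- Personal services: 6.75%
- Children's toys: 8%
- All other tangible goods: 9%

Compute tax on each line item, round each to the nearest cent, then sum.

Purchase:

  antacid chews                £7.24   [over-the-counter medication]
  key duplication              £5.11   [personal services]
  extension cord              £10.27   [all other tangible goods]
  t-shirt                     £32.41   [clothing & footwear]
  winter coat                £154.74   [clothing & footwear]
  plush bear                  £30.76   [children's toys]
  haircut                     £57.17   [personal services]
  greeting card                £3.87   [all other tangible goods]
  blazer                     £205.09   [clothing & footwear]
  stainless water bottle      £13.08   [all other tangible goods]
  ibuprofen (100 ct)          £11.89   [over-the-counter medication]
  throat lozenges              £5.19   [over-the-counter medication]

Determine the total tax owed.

Antacid chews £7.24: over-the-counter medication → 0% → £0.00
Key duplication £5.11: personal services → 6.75% → £0.34
Extension cord £10.27: all other tangible goods → 9% → £0.92
T-shirt £32.41: clothing & footwear, under £175.00 → 0% → £0.00
Winter coat £154.74: clothing & footwear, under £175.00 → 0% → £0.00
Plush bear £30.76: children's toys → 8% → £2.46
Haircut £57.17: personal services → 6.75% → £3.86
Greeting card £3.87: all other tangible goods → 9% → £0.35
Blazer £205.09: clothing & footwear, £175.00 or more → 10.5% → £21.53
Stainless water bottle £13.08: all other tangible goods → 9% → £1.18
Ibuprofen (100 ct) £11.89: over-the-counter medication → 0% → £0.00
Throat lozenges £5.19: over-the-counter medication → 0% → £0.00
Total tax = £0.34 + £0.92 + £2.46 + £3.86 + £0.35 + £21.53 + £1.18 = £30.64

£30.64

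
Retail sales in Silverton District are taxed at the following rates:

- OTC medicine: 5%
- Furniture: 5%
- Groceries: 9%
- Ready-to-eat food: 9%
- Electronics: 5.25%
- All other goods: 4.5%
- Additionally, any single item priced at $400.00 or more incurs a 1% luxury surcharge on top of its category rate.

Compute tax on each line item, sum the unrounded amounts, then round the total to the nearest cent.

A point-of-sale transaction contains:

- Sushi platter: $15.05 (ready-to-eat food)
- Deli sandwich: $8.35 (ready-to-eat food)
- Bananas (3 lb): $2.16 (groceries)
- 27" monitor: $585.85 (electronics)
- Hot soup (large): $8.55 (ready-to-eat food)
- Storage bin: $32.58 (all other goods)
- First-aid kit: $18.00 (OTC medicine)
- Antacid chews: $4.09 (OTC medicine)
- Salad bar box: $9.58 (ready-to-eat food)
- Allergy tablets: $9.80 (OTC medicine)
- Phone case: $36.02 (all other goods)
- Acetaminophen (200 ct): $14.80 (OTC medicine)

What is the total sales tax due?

Sushi platter $15.05: ready-to-eat food → 9% → $1.3545
Deli sandwich $8.35: ready-to-eat food → 9% → $0.7515
Bananas (3 lb) $2.16: groceries → 9% → $0.1944
27" monitor $585.85: electronics → 5.25% + 1% surcharge = 6.25% → $36.615625
Hot soup (large) $8.55: ready-to-eat food → 9% → $0.7695
Storage bin $32.58: all other goods → 4.5% → $1.4661
First-aid kit $18.00: OTC medicine → 5% → $0.90
Antacid chews $4.09: OTC medicine → 5% → $0.2045
Salad bar box $9.58: ready-to-eat food → 9% → $0.8622
Allergy tablets $9.80: OTC medicine → 5% → $0.49
Phone case $36.02: all other goods → 4.5% → $1.6209
Acetaminophen (200 ct) $14.80: OTC medicine → 5% → $0.74
Unrounded tax sum = $45.969225 → $45.97

$45.97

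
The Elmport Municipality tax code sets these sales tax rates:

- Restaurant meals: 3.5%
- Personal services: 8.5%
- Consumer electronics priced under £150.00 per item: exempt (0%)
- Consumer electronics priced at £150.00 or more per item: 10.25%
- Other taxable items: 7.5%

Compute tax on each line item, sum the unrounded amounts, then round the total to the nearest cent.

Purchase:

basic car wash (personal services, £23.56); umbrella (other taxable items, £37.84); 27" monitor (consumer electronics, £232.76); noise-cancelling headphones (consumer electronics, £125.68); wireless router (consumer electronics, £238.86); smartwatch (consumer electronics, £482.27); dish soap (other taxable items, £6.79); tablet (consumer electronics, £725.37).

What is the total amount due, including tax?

£2050.60

Basic car wash £23.56: personal services → 8.5% → £2.0026
Umbrella £37.84: other taxable items → 7.5% → £2.838
27" monitor £232.76: consumer electronics, £150.00 or more → 10.25% → £23.8579
Noise-cancelling headphones £125.68: consumer electronics, under £150.00 → 0% → £0.00
Wireless router £238.86: consumer electronics, £150.00 or more → 10.25% → £24.48315
Smartwatch £482.27: consumer electronics, £150.00 or more → 10.25% → £49.432675
Dish soap £6.79: other taxable items → 7.5% → £0.50925
Tablet £725.37: consumer electronics, £150.00 or more → 10.25% → £74.350425
Subtotal = £1873.13; unrounded tax = £177.474 → £177.47; total due = £2050.60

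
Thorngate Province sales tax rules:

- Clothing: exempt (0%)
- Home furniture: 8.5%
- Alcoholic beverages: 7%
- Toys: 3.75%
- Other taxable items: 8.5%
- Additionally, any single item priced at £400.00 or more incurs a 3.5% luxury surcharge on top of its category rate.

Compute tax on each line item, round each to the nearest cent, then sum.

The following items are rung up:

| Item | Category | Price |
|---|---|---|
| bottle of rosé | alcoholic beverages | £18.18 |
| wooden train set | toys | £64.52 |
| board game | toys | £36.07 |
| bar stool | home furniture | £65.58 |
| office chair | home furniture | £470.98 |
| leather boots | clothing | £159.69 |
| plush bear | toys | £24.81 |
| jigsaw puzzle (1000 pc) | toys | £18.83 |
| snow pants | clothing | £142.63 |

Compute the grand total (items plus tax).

Bottle of rosé £18.18: alcoholic beverages → 7% → £1.27
Wooden train set £64.52: toys → 3.75% → £2.42
Board game £36.07: toys → 3.75% → £1.35
Bar stool £65.58: home furniture → 8.5% → £5.57
Office chair £470.98: home furniture → 8.5% + 3.5% surcharge = 12% → £56.52
Leather boots £159.69: clothing → 0% → £0.00
Plush bear £24.81: toys → 3.75% → £0.93
Jigsaw puzzle (1000 pc) £18.83: toys → 3.75% → £0.71
Snow pants £142.63: clothing → 0% → £0.00
Subtotal = £1001.29; tax = £68.77; total due = £1070.06

£1070.06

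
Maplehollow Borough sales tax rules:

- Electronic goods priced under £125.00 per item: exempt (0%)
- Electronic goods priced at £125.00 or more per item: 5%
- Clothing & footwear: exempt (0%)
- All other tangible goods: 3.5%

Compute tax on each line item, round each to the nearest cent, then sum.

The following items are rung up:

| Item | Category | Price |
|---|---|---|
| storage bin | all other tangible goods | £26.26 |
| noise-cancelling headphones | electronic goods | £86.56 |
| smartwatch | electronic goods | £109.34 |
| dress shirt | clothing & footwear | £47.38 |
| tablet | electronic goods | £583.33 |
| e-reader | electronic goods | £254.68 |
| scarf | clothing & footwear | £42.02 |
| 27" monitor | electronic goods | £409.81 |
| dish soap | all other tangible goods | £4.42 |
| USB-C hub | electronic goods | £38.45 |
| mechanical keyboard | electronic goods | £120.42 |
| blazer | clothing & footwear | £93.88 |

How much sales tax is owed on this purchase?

£63.46

Storage bin £26.26: all other tangible goods → 3.5% → £0.92
Noise-cancelling headphones £86.56: electronic goods, under £125.00 → 0% → £0.00
Smartwatch £109.34: electronic goods, under £125.00 → 0% → £0.00
Dress shirt £47.38: clothing & footwear → 0% → £0.00
Tablet £583.33: electronic goods, £125.00 or more → 5% → £29.17
E-reader £254.68: electronic goods, £125.00 or more → 5% → £12.73
Scarf £42.02: clothing & footwear → 0% → £0.00
27" monitor £409.81: electronic goods, £125.00 or more → 5% → £20.49
Dish soap £4.42: all other tangible goods → 3.5% → £0.15
USB-C hub £38.45: electronic goods, under £125.00 → 0% → £0.00
Mechanical keyboard £120.42: electronic goods, under £125.00 → 0% → £0.00
Blazer £93.88: clothing & footwear → 0% → £0.00
Total tax = £0.92 + £29.17 + £12.73 + £20.49 + £0.15 = £63.46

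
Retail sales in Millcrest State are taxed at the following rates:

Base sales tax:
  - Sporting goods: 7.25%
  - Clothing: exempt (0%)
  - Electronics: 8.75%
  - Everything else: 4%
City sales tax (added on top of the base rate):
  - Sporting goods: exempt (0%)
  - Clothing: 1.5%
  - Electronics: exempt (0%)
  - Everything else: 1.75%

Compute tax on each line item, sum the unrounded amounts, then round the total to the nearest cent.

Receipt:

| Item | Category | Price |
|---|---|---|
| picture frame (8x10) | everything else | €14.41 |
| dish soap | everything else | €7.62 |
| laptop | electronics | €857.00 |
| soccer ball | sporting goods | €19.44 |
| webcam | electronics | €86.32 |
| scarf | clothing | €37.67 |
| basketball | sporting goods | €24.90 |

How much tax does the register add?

Picture frame (8x10) €14.41: everything else → 4% + 1.75% city = 5.75% → €0.828575
Dish soap €7.62: everything else → 4% + 1.75% city = 5.75% → €0.43815
Laptop €857.00: electronics → 8.75% + 0% city = 8.75% → €74.9875
Soccer ball €19.44: sporting goods → 7.25% + 0% city = 7.25% → €1.4094
Webcam €86.32: electronics → 8.75% + 0% city = 8.75% → €7.553
Scarf €37.67: clothing → 0% + 1.5% city = 1.5% → €0.56505
Basketball €24.90: sporting goods → 7.25% + 0% city = 7.25% → €1.80525
Unrounded tax sum = €87.586925 → €87.59

€87.59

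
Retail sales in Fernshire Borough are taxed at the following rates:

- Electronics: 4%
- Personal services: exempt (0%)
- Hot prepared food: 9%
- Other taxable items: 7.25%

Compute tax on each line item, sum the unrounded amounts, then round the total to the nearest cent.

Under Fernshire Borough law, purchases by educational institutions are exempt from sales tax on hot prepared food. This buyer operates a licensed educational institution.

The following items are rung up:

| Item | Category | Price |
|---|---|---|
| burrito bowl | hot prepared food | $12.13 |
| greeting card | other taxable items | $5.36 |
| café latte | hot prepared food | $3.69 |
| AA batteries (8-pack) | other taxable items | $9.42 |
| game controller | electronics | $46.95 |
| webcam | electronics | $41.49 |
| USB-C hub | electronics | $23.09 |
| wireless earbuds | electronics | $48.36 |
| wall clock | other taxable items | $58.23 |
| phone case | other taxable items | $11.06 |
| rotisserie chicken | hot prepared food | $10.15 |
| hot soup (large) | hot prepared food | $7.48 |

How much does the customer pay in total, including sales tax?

$289.90

Burrito bowl $12.13: hot prepared food, buyer-exempt → 0% → $0.00
Greeting card $5.36: other taxable items → 7.25% → $0.3886
Café latte $3.69: hot prepared food, buyer-exempt → 0% → $0.00
AA batteries (8-pack) $9.42: other taxable items → 7.25% → $0.68295
Game controller $46.95: electronics → 4% → $1.878
Webcam $41.49: electronics → 4% → $1.6596
USB-C hub $23.09: electronics → 4% → $0.9236
Wireless earbuds $48.36: electronics → 4% → $1.9344
Wall clock $58.23: other taxable items → 7.25% → $4.221675
Phone case $11.06: other taxable items → 7.25% → $0.80185
Rotisserie chicken $10.15: hot prepared food, buyer-exempt → 0% → $0.00
Hot soup (large) $7.48: hot prepared food, buyer-exempt → 0% → $0.00
Subtotal = $277.41; unrounded tax = $12.490675 → $12.49; total due = $289.90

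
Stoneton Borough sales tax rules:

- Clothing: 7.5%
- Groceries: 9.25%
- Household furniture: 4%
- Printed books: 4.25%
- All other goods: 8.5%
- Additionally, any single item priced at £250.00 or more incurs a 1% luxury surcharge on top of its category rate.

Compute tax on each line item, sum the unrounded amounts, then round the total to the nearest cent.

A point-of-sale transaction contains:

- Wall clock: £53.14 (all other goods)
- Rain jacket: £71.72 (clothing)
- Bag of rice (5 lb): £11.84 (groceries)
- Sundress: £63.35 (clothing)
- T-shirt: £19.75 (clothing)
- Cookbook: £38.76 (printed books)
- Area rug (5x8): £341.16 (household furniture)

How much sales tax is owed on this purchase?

£35.93

Wall clock £53.14: all other goods → 8.5% → £4.5169
Rain jacket £71.72: clothing → 7.5% → £5.379
Bag of rice (5 lb) £11.84: groceries → 9.25% → £1.0952
Sundress £63.35: clothing → 7.5% → £4.75125
T-shirt £19.75: clothing → 7.5% → £1.48125
Cookbook £38.76: printed books → 4.25% → £1.6473
Area rug (5x8) £341.16: household furniture → 4% + 1% surcharge = 5% → £17.058
Unrounded tax sum = £35.9289 → £35.93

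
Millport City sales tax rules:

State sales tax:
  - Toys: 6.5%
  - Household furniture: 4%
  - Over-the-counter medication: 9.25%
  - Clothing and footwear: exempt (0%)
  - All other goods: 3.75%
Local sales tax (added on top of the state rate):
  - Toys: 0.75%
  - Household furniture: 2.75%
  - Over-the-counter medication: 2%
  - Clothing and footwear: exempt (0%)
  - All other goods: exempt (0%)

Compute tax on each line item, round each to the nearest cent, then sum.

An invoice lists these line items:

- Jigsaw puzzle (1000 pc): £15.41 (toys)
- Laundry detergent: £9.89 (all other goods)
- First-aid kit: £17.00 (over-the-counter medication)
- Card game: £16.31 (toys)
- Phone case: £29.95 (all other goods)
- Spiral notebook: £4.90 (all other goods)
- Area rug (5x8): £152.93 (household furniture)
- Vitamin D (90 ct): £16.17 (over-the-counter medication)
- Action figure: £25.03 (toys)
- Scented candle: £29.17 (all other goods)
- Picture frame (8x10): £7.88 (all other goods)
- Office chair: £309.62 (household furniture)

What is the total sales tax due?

£42.12

Jigsaw puzzle (1000 pc) £15.41: toys → 6.5% + 0.75% local = 7.25% → £1.12
Laundry detergent £9.89: all other goods → 3.75% + 0% local = 3.75% → £0.37
First-aid kit £17.00: over-the-counter medication → 9.25% + 2% local = 11.25% → £1.91
Card game £16.31: toys → 6.5% + 0.75% local = 7.25% → £1.18
Phone case £29.95: all other goods → 3.75% + 0% local = 3.75% → £1.12
Spiral notebook £4.90: all other goods → 3.75% + 0% local = 3.75% → £0.18
Area rug (5x8) £152.93: household furniture → 4% + 2.75% local = 6.75% → £10.32
Vitamin D (90 ct) £16.17: over-the-counter medication → 9.25% + 2% local = 11.25% → £1.82
Action figure £25.03: toys → 6.5% + 0.75% local = 7.25% → £1.81
Scented candle £29.17: all other goods → 3.75% + 0% local = 3.75% → £1.09
Picture frame (8x10) £7.88: all other goods → 3.75% + 0% local = 3.75% → £0.30
Office chair £309.62: household furniture → 4% + 2.75% local = 6.75% → £20.90
Total tax = £1.12 + £0.37 + £1.91 + £1.18 + £1.12 + £0.18 + £10.32 + £1.82 + £1.81 + £1.09 + £0.30 + £20.90 = £42.12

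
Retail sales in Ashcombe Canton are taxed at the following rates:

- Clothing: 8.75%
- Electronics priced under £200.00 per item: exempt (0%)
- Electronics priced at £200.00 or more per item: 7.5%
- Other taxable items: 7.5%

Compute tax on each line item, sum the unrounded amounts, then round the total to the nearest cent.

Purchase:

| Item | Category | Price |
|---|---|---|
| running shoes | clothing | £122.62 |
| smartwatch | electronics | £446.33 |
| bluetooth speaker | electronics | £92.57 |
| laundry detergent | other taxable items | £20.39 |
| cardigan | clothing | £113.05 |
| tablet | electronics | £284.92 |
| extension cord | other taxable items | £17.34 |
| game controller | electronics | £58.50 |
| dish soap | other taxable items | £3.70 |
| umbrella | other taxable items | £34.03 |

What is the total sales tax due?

Running shoes £122.62: clothing → 8.75% → £10.72925
Smartwatch £446.33: electronics, £200.00 or more → 7.5% → £33.47475
Bluetooth speaker £92.57: electronics, under £200.00 → 0% → £0.00
Laundry detergent £20.39: other taxable items → 7.5% → £1.52925
Cardigan £113.05: clothing → 8.75% → £9.891875
Tablet £284.92: electronics, £200.00 or more → 7.5% → £21.369
Extension cord £17.34: other taxable items → 7.5% → £1.3005
Game controller £58.50: electronics, under £200.00 → 0% → £0.00
Dish soap £3.70: other taxable items → 7.5% → £0.2775
Umbrella £34.03: other taxable items → 7.5% → £2.55225
Unrounded tax sum = £81.124375 → £81.12

£81.12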